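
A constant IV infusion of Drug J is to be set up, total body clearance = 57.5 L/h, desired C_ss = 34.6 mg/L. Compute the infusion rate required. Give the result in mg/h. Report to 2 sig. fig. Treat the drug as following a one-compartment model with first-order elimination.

2000 mg/h

At steady state, infusion rate R₀ = Css × CL = 34.6 × 57.50 = 1990 mg/h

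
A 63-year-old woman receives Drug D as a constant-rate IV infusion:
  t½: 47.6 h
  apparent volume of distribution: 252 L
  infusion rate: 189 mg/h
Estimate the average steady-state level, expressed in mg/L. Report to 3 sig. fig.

51.5 mg/L

k = ln2 / t½ = 0.693147 / 47.6 = 0.01456 h⁻¹
CL = k × Vd = 0.01456 × 252 = 3.669 L/h
At steady state Css = R₀ / CL = 189 / 3.669 = 51.51 mg/L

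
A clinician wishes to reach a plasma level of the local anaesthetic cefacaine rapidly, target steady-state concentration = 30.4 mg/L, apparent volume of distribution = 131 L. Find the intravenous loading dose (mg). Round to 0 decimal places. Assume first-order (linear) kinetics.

LD = Css × Vd = 30.4 × 131 = 3982 mg

3982 mg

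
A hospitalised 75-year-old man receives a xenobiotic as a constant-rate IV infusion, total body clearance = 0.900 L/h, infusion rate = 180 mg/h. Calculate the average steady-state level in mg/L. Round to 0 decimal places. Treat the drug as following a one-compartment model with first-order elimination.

200 mg/L

At steady state Css = R₀ / CL = 180 / 0.9000 = 200.0 mg/L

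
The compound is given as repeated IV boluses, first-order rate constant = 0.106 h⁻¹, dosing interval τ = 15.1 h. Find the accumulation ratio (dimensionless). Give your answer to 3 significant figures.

1.25

e^(−kτ) = e^(−0.1060 × 15.1) = 0.2018
Accumulation ratio R = 1 / (1 − e^(−kτ)) = 1 / (1 − 0.2018) = 1.253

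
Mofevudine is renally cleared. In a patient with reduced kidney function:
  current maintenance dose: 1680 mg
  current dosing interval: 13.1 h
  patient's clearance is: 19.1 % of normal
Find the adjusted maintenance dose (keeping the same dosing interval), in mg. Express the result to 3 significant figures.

321 mg

To keep the same average steady-state level, dosing rate must scale with clearance.
CL ratio = 19.1 / 100 = 0.1910
New dose (same interval) = 1680 × 0.1910 = 320.9 mg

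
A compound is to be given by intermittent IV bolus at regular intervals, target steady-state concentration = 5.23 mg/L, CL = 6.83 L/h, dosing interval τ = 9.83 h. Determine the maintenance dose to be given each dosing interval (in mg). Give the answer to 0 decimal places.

At steady state, Dose/τ = Css × CL.
Dose = Css × CL × τ = 5.23 × 6.830 × 9.83 = 351.1 mg

351 mg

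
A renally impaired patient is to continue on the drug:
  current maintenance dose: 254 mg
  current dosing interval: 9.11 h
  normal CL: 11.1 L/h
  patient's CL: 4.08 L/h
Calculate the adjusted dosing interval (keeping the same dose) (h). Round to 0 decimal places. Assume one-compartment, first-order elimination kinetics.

25 h

To keep the same average steady-state level, dosing rate must scale with clearance.
CL ratio = 4.08 / 11.1 = 0.3676
New interval (same dose) = 9.11 / 0.3676 = 24.78 h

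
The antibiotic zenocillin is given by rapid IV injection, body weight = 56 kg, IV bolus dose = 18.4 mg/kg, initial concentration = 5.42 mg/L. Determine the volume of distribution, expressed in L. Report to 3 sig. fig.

Dose = 18.4 × 56 = 1030 mg
Vd = Dose / C₀ = 1030 / 5.42 = 190.0 L

190 L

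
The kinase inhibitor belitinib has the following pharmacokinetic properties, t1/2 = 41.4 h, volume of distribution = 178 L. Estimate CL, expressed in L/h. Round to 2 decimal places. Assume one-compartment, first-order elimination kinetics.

2.98 L/h

k = ln2 / t½ = 0.693147 / 41.4 = 0.01674 h⁻¹
CL = k × Vd = 0.01674 × 178 = 2.980 L/h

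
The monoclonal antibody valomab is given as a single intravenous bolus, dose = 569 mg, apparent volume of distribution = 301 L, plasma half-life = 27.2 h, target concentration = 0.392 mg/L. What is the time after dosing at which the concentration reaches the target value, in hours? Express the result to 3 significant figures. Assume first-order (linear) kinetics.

C₀ = Dose / Vd = 569.0 / 301 = 1.890 mg/L
k = ln2 / t½ = 0.693147 / 27.2 = 0.02548 h⁻¹
t = ln(C₀ / C) / k = ln(1.890 / 0.392) / 0.02548
  = ln(4.821) / 0.02548 = 1.573 / 0.02548 = 61.73 h

61.7 h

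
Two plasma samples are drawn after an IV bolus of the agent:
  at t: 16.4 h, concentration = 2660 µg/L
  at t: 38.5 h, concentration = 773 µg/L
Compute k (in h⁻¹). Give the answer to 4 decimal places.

k = ln(C₁/C₂) / (t₂ − t₁) = ln(2660/773) / (38.5 − 16.4)
  = 1.236 / 22.10 = 0.05593 h⁻¹

0.0559 h⁻¹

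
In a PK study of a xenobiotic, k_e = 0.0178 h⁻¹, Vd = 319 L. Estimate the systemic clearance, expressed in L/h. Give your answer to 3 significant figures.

5.68 L/h

CL = k × Vd = 0.0178 × 319 = 5.678 L/h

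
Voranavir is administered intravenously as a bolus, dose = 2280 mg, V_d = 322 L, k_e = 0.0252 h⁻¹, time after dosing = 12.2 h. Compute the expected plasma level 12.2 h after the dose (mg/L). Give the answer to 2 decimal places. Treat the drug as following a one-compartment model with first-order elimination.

C₀ = Dose / Vd = 2280 / 322 = 7.081 mg/L
C = C₀ · e^(−k·t) = 7.081 × e^(−0.02520 × 12.2)
  = 7.081 × 0.7353 = 5.207 mg/L

5.21 mg/L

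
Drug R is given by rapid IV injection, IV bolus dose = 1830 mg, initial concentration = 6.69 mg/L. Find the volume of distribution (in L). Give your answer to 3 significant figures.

Vd = Dose / C₀ = 1830 / 6.69 = 273.5 L

274 L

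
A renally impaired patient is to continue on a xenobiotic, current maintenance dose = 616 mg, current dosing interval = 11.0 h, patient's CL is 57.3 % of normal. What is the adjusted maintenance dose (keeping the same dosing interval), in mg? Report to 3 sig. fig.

353 mg

To keep the same average steady-state level, dosing rate must scale with clearance.
CL ratio = 57.3 / 100 = 0.5730
New dose (same interval) = 616 × 0.5730 = 353.0 mg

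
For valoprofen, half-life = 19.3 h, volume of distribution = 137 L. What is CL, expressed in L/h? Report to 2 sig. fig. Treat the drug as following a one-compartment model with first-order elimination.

k = ln2 / t½ = 0.693147 / 19.3 = 0.03591 h⁻¹
CL = k × Vd = 0.03591 × 137 = 4.920 L/h

4.9 L/h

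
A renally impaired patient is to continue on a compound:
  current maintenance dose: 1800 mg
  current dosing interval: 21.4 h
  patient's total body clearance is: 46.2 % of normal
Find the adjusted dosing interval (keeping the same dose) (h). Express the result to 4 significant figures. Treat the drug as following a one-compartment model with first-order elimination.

46.32 h

To keep the same average steady-state level, dosing rate must scale with clearance.
CL ratio = 46.2 / 100 = 0.4620
New interval (same dose) = 21.4 / 0.4620 = 46.32 h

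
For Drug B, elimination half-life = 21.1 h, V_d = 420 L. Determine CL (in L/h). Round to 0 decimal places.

k = ln2 / t½ = 0.693147 / 21.1 = 0.03285 h⁻¹
CL = k × Vd = 0.03285 × 420 = 13.80 L/h

14 L/h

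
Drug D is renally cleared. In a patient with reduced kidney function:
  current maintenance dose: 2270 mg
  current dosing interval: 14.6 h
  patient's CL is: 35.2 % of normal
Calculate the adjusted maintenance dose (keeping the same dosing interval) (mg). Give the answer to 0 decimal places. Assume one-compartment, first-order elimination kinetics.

799 mg

To keep the same average steady-state level, dosing rate must scale with clearance.
CL ratio = 35.2 / 100 = 0.3520
New dose (same interval) = 2270 × 0.3520 = 799.0 mg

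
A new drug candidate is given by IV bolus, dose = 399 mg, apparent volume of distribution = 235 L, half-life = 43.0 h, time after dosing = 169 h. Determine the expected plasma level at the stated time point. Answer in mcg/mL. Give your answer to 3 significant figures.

C₀ = Dose / Vd = 399.0 / 235 = 1.698 mg/L
k = ln2 / t½ = 0.693147 / 43.0 = 0.01612 h⁻¹
C = C₀ · e^(−k·t) = 1.698 × e^(−0.01612 × 169)
  = 1.698 × 0.06559 = 0.1114 mg/L
(0.1114 mg/L = 0.1114 mcg/mL)

0.111 mcg/mL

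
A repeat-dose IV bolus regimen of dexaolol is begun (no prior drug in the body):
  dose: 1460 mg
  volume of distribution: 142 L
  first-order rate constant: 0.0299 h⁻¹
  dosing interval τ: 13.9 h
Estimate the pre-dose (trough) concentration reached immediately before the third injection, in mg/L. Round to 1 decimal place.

11.3 mg/L

C₀ per dose = Dose / Vd = 1460 / 142 = 10.28 mg/L
Fraction remaining after one interval: r = e^(−kτ) = e^(−0.02990 × 13.9) = 0.6599
Before dose 3, 2 doses have been given (aged 1τ, 2τ).
C_trough = C₀ × (r + r²) = 10.28 × (0.6599 + 0.4355) = 11.26 mg/L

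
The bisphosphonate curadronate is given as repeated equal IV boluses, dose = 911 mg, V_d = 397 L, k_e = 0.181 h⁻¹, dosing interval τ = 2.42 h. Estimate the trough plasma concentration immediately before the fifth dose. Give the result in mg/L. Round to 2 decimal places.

C₀ per dose = Dose / Vd = 911 / 397 = 2.295 mg/L
Fraction remaining after one interval: r = e^(−kτ) = e^(−0.1810 × 2.42) = 0.6453
Before dose 5, 4 doses have been given (aged 1τ, 2τ, 3τ, 4τ).
C_trough = C₀ × (r + r² + … + r^4) = C₀ × r(1−r^4)/(1−r)
        = 2.295 × 0.6453 × (1 − 0.1734) / (1 − 0.6453) = 3.451 mg/L

3.45 mg/L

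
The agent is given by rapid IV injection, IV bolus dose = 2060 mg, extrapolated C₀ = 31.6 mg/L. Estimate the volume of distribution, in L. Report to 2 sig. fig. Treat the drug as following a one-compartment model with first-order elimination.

65 L

Vd = Dose / C₀ = 2060 / 31.6 = 65.19 L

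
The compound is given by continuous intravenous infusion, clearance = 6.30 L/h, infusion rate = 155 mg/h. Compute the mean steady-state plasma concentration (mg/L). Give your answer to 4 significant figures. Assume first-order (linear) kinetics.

At steady state Css = R₀ / CL = 155 / 6.300 = 24.60 mg/L

24.60 mg/L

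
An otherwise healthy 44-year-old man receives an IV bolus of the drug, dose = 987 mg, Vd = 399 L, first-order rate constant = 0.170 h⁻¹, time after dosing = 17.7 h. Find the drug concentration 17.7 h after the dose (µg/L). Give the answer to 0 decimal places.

C₀ = Dose / Vd = 987.0 / 399 = 2.474 mg/L
C = C₀ · e^(−k·t) = 2.474 × e^(−0.1700 × 17.7)
  = 2.474 × 0.04934 = 0.1221 mg/L
Convert: 0.1221 mg/L × 1000 = 122.1 µg/L

122 µg/L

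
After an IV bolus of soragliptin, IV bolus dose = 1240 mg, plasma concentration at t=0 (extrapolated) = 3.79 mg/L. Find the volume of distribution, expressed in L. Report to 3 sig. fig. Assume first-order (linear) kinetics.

327 L

Vd = Dose / C₀ = 1240 / 3.79 = 327.2 L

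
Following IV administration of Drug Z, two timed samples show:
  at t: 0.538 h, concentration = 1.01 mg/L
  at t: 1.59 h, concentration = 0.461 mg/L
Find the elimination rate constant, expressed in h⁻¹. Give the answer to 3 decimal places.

0.746 h⁻¹

k = ln(C₁/C₂) / (t₂ − t₁) = ln(1.01/0.461) / (1.59 − 0.538)
  = 0.7843 / 1.052 = 0.7455 h⁻¹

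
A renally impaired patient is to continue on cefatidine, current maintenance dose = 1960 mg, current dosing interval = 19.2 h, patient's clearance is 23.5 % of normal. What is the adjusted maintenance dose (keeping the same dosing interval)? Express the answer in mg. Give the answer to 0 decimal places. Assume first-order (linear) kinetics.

To keep the same average steady-state level, dosing rate must scale with clearance.
CL ratio = 23.5 / 100 = 0.2350
New dose (same interval) = 1960 × 0.2350 = 460.6 mg

461 mg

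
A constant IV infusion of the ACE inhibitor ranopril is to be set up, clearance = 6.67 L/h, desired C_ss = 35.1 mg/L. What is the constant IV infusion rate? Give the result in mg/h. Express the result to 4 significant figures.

At steady state, infusion rate R₀ = Css × CL = 35.1 × 6.670 = 234.1 mg/h

234.1 mg/h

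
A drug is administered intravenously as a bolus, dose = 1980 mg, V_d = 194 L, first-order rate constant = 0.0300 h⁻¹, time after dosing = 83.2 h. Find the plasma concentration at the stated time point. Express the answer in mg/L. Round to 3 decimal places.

C₀ = Dose / Vd = 1980 / 194 = 10.21 mg/L
C = C₀ · e^(−k·t) = 10.21 × e^(−0.03000 × 83.2)
  = 10.21 × 0.08241 = 0.8414 mg/L

0.841 mg/L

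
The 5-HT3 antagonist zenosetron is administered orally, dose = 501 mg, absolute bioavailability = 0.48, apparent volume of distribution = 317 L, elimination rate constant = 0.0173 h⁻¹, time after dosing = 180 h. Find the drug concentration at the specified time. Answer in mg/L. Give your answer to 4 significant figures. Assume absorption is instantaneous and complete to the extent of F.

0.03370 mg/L

Amount reaching circulation = F × Dose = 0.48 × 501.0 = 240.5 mg
C₀ = F·Dose / Vd = 240.5 / 317 = 0.7587 mg/L
C = C₀ · e^(−k·t) = 0.7587 × e^(−0.01730 × 180)
  = 0.7587 × 0.04442 = 0.03370 mg/L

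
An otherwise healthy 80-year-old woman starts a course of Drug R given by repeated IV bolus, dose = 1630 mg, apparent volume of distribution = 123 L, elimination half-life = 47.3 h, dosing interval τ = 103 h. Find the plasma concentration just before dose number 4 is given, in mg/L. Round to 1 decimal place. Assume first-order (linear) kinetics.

3.7 mg/L

C₀ per dose = Dose / Vd = 1630 / 123 = 13.25 mg/L
k = ln2 / t½ = 0.693147 / 47.3 = 0.01465 h⁻¹
Fraction remaining after one interval: r = e^(−kτ) = e^(−0.01465 × 103) = 0.2211
Before dose 4, 3 doses have been given (aged 1τ, 2τ, 3τ).
C_trough = C₀ × (r + r² + … + r^3) = C₀ × r(1−r^3)/(1−r)
        = 13.25 × 0.2211 × (1 − 0.01081) / (1 − 0.2211) = 3.721 mg/L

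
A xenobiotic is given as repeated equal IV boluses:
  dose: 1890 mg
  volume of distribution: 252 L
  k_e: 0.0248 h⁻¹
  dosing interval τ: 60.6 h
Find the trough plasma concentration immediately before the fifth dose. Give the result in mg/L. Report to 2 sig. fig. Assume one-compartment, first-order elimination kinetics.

2.1 mg/L

C₀ per dose = Dose / Vd = 1890 / 252 = 7.500 mg/L
Fraction remaining after one interval: r = e^(−kτ) = e^(−0.02480 × 60.6) = 0.2225
Before dose 5, 4 doses have been given (aged 1τ, 2τ, 3τ, 4τ).
C_trough = C₀ × (r + r² + … + r^4) = C₀ × r(1−r^4)/(1−r)
        = 7.500 × 0.2225 × (1 − 0.002451) / (1 − 0.2225) = 2.141 mg/L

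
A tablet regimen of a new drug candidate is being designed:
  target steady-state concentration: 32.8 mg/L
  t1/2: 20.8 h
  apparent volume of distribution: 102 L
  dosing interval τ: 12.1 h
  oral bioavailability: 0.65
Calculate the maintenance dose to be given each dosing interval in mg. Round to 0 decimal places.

k = ln2 / t½ = 0.693147 / 20.8 = 0.03332 h⁻¹
CL = k × Vd = 0.03332 × 102 = 3.399 L/h
At steady state, F × (Dose/τ) = Css × CL.
Dose = Css × CL × τ / F = 32.8 × 3.399 × 12.1 / 0.65 = 2075 mg

2075 mg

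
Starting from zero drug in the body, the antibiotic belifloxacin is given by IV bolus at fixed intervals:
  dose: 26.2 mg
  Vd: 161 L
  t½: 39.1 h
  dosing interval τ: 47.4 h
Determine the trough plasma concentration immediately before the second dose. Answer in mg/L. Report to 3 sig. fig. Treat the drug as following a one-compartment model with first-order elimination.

0.0702 mg/L

C₀ per dose = Dose / Vd = 26.2 / 161 = 0.1627 mg/L
k = ln2 / t½ = 0.693147 / 39.1 = 0.01773 h⁻¹
Fraction remaining after one interval: r = e^(−kτ) = e^(−0.01773 × 47.4) = 0.4315
Before dose 2, 1 dose has been given (aged 1τ).
C_trough = C₀ × r = 0.1627 × 0.4315 = 0.07021 mg/L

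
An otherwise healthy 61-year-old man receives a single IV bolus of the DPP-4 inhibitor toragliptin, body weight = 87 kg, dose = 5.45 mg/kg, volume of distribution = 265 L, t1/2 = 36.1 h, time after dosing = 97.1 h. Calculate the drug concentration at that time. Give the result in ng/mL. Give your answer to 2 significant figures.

Total dose = 5.45 × 87 = 474.2 mg
C₀ = Dose / Vd = 474.2 / 265 = 1.789 mg/L
k = ln2 / t½ = 0.693147 / 36.1 = 0.01920 h⁻¹
C = C₀ · e^(−k·t) = 1.789 × e^(−0.01920 × 97.1)
  = 1.789 × 0.1550 = 0.2773 mg/L
Convert: 0.2773 mg/L × 1000 = 277.3 ng/mL

280 ng/mL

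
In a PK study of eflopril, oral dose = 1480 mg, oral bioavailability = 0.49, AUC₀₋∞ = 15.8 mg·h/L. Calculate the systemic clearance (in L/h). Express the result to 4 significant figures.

CL = F·Dose / AUC = 0.49 × 1480 / 15.8 = 45.90 L/h

45.90 L/h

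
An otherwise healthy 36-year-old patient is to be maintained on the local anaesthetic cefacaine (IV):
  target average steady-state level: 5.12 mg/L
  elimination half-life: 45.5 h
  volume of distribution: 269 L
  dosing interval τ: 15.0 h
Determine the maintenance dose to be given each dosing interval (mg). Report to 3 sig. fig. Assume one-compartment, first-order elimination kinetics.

k = ln2 / t½ = 0.693147 / 45.5 = 0.01523 h⁻¹
CL = k × Vd = 0.01523 × 269 = 4.097 L/h
At steady state, Dose/τ = Css × CL.
Dose = Css × CL × τ = 5.12 × 4.097 × 15.0 = 314.6 mg

315 mg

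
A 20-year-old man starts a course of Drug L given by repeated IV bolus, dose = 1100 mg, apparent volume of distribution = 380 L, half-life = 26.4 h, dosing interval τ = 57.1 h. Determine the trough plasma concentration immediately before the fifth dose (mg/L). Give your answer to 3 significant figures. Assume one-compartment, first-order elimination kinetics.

0.830 mg/L

C₀ per dose = Dose / Vd = 1100 / 380 = 2.895 mg/L
k = ln2 / t½ = 0.693147 / 26.4 = 0.02626 h⁻¹
Fraction remaining after one interval: r = e^(−kτ) = e^(−0.02626 × 57.1) = 0.2233
Before dose 5, 4 doses have been given (aged 1τ, 2τ, 3τ, 4τ).
C_trough = C₀ × (r + r² + … + r^4) = C₀ × r(1−r^4)/(1−r)
        = 2.895 × 0.2233 × (1 − 0.002486) / (1 − 0.2233) = 0.8302 mg/L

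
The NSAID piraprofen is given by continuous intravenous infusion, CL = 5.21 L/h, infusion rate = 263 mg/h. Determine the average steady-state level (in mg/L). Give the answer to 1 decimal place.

At steady state Css = R₀ / CL = 263 / 5.210 = 50.48 mg/L

50.5 mg/L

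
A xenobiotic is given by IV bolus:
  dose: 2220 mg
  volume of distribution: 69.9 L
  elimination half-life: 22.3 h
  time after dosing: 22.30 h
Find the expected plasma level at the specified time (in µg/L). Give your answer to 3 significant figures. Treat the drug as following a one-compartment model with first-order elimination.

15900 µg/L

C₀ = Dose / Vd = 2220 / 69.9 = 31.76 mg/L
k = ln2 / t½ = 0.693147 / 22.3 = 0.03108 h⁻¹
t / t½ = 22.30 / 22.3 = 1 half-lives
C = C₀ × (1/2)^1 = 31.76 × 0.5000 = 15.88 mg/L
Convert: 15.88 mg/L × 1000 = 15880 µg/L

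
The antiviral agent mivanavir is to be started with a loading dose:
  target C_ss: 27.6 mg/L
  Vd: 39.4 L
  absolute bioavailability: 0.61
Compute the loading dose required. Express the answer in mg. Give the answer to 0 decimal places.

1783 mg

LD = Css × Vd / F = 27.6 × 39.4 / 0.61 = 1783 mg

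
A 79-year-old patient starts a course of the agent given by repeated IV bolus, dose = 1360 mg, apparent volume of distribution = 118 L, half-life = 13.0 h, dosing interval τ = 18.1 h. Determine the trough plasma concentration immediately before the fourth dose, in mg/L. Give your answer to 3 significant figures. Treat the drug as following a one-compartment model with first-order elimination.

6.70 mg/L

C₀ per dose = Dose / Vd = 1360 / 118 = 11.53 mg/L
k = ln2 / t½ = 0.693147 / 13.0 = 0.05332 h⁻¹
Fraction remaining after one interval: r = e^(−kτ) = e^(−0.05332 × 18.1) = 0.3809
Before dose 4, 3 doses have been given (aged 1τ, 2τ, 3τ).
C_trough = C₀ × (r + r² + … + r^3) = C₀ × r(1−r^3)/(1−r)
        = 11.53 × 0.3809 × (1 − 0.05526) / (1 − 0.3809) = 6.702 mg/L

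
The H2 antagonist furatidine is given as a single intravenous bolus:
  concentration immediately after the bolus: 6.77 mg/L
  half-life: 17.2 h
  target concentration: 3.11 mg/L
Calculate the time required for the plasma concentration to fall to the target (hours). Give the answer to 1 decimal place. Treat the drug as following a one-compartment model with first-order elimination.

19.3 h

k = ln2 / t½ = 0.693147 / 17.2 = 0.04030 h⁻¹
t = ln(C₀ / C) / k = ln(6.770 / 3.11) / 0.04030
  = ln(2.177) / 0.04030 = 0.7779 / 0.04030 = 19.30 h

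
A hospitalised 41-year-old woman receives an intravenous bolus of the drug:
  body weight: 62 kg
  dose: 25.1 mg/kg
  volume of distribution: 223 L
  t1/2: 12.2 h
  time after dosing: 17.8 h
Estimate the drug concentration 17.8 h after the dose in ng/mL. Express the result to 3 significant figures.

Total dose = 25.1 × 62 = 1556 mg
C₀ = Dose / Vd = 1556 / 223 = 6.978 mg/L
k = ln2 / t½ = 0.693147 / 12.2 = 0.05682 h⁻¹
C = C₀ · e^(−k·t) = 6.978 × e^(−0.05682 × 17.8)
  = 6.978 × 0.3637 = 2.538 mg/L
Convert: 2.538 mg/L × 1000 = 2538 ng/mL

2540 ng/mL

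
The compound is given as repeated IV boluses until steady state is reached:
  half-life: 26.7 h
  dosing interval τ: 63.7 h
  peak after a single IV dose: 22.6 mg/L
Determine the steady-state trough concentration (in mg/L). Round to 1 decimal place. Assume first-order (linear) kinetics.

5.3 mg/L

k = ln2 / t½ = 0.693147 / 26.7 = 0.02596 h⁻¹
e^(−kτ) = e^(−0.02596 × 63.7) = 0.1913
Accumulation ratio R = 1 / (1 − e^(−kτ)) = 1 / (1 − 0.1913) = 1.237
Steady-state trough = C₀ × R × e^(−kτ) = 22.6 × 1.237 × 0.1913 = 5.348 mg/L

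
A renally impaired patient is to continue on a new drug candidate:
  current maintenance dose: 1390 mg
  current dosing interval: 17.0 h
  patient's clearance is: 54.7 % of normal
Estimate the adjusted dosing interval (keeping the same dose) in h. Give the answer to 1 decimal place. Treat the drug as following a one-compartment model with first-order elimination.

To keep the same average steady-state level, dosing rate must scale with clearance.
CL ratio = 54.7 / 100 = 0.5470
New interval (same dose) = 17.0 / 0.5470 = 31.08 h

31.1 h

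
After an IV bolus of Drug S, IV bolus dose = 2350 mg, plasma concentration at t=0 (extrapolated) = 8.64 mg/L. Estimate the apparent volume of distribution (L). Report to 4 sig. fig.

272.0 L

Vd = Dose / C₀ = 2350 / 8.64 = 272.0 L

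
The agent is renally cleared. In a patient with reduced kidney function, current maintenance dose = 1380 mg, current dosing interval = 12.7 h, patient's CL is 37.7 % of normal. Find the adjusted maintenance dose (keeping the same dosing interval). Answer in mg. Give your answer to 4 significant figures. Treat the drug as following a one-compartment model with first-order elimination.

To keep the same average steady-state level, dosing rate must scale with clearance.
CL ratio = 37.7 / 100 = 0.3770
New dose (same interval) = 1380 × 0.3770 = 520.3 mg

520.3 mg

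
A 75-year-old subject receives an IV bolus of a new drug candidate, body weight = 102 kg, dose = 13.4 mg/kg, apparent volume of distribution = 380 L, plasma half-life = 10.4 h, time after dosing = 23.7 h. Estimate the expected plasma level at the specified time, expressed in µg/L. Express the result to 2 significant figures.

Total dose = 13.4 × 102 = 1367 mg
C₀ = Dose / Vd = 1367 / 380 = 3.597 mg/L
k = ln2 / t½ = 0.693147 / 10.4 = 0.06665 h⁻¹
C = C₀ · e^(−k·t) = 3.597 × e^(−0.06665 × 23.7)
  = 3.597 × 0.2061 = 0.7413 mg/L
Convert: 0.7413 mg/L × 1000 = 741.3 µg/L

740 µg/L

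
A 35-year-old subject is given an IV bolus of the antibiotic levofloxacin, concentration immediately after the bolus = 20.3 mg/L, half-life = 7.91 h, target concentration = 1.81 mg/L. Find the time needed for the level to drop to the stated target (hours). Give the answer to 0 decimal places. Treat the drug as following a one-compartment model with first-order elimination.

k = ln2 / t½ = 0.693147 / 7.91 = 0.08763 h⁻¹
t = ln(C₀ / C) / k = ln(20.30 / 1.81) / 0.08763
  = ln(11.22) / 0.08763 = 2.418 / 0.08763 = 27.59 h

28 h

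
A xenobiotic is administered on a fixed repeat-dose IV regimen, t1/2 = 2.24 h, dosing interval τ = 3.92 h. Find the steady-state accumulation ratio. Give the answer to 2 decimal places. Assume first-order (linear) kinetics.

1.42

k = ln2 / t½ = 0.693147 / 2.24 = 0.3094 h⁻¹
e^(−kτ) = e^(−0.3094 × 3.92) = 0.2973
Accumulation ratio R = 1 / (1 − e^(−kτ)) = 1 / (1 − 0.2973) = 1.423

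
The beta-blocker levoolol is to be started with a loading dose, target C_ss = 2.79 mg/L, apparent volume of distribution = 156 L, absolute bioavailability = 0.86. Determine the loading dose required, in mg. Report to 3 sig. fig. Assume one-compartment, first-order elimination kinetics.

506 mg

LD = Css × Vd / F = 2.79 × 156 / 0.86 = 506.1 mg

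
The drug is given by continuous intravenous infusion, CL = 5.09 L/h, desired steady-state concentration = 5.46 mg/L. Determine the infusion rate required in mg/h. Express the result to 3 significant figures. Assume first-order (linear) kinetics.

At steady state, infusion rate R₀ = Css × CL = 5.46 × 5.090 = 27.79 mg/h

27.8 mg/h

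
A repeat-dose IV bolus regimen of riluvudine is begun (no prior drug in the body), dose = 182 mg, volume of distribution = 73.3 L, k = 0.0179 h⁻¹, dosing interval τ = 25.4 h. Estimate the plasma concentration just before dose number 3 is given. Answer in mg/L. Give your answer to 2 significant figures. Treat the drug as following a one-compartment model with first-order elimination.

2.6 mg/L

C₀ per dose = Dose / Vd = 182 / 73.3 = 2.483 mg/L
Fraction remaining after one interval: r = e^(−kτ) = e^(−0.01790 × 25.4) = 0.6347
Before dose 3, 2 doses have been given (aged 1τ, 2τ).
C_trough = C₀ × (r + r²) = 2.483 × (0.6347 + 0.4028) = 2.576 mg/L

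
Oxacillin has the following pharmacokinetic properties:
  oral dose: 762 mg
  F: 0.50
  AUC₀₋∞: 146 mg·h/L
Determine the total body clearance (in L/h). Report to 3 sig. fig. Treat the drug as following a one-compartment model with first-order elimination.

2.61 L/h

CL = F·Dose / AUC = 0.50 × 762 / 146 = 2.610 L/h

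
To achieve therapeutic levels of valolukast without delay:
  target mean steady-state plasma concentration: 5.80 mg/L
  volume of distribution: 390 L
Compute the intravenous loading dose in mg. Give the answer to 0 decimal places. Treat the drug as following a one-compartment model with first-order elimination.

2262 mg

LD = Css × Vd = 5.80 × 390 = 2262 mg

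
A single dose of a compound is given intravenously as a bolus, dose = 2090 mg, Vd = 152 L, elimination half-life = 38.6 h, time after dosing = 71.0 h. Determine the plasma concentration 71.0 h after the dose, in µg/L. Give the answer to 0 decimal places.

3842 µg/L

C₀ = Dose / Vd = 2090 / 152 = 13.75 mg/L
k = ln2 / t½ = 0.693147 / 38.6 = 0.01796 h⁻¹
C = C₀ · e^(−k·t) = 13.75 × e^(−0.01796 × 71.0)
  = 13.75 × 0.2794 = 3.842 mg/L
Convert: 3.842 mg/L × 1000 = 3842 µg/L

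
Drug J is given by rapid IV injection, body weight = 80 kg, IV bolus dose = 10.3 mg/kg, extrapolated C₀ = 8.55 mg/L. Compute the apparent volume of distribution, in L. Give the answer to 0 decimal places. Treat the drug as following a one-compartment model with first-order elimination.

96 L

Dose = 10.3 × 80 = 824.0 mg
Vd = Dose / C₀ = 824.0 / 8.55 = 96.37 L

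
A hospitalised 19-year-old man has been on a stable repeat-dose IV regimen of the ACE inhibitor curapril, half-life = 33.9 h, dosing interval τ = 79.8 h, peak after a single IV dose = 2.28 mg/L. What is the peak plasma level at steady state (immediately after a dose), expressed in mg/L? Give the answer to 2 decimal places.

2.83 mg/L

k = ln2 / t½ = 0.693147 / 33.9 = 0.02045 h⁻¹
e^(−kτ) = e^(−0.02045 × 79.8) = 0.1956
Accumulation ratio R = 1 / (1 − e^(−kτ)) = 1 / (1 − 0.1956) = 1.243
Steady-state peak = C₀ × R = 2.28 × 1.243 = 2.834 mg/L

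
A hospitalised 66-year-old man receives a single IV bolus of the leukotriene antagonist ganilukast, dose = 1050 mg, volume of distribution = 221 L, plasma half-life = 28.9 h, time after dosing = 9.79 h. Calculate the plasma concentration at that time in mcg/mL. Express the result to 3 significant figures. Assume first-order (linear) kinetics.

C₀ = Dose / Vd = 1050 / 221 = 4.751 mg/L
k = ln2 / t½ = 0.693147 / 28.9 = 0.02398 h⁻¹
C = C₀ · e^(−k·t) = 4.751 × e^(−0.02398 × 9.79)
  = 4.751 × 0.7908 = 3.757 mg/L
(3.757 mg/L = 3.757 mcg/mL)

3.76 mcg/mL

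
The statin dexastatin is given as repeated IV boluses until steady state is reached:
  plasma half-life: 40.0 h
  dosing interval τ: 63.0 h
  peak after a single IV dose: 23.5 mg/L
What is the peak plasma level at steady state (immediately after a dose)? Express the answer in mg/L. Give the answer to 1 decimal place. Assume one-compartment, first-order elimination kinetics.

35.4 mg/L

k = ln2 / t½ = 0.693147 / 40.0 = 0.01733 h⁻¹
e^(−kτ) = e^(−0.01733 × 63.0) = 0.3356
Accumulation ratio R = 1 / (1 − e^(−kτ)) = 1 / (1 − 0.3356) = 1.505
Steady-state peak = C₀ × R = 23.5 × 1.505 = 35.37 mg/L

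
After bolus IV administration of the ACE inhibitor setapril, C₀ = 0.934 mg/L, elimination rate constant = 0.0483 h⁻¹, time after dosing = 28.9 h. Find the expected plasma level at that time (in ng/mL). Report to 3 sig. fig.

231 ng/mL

C = C₀ · e^(−k·t) = 0.9340 × e^(−0.04830 × 28.9)
  = 0.9340 × 0.2476 = 0.2313 mg/L
Convert: 0.2313 mg/L × 1000 = 231.3 ng/mL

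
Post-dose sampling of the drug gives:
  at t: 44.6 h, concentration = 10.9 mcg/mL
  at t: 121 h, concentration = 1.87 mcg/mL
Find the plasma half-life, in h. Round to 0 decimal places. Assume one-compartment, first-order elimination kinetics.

30 h

k = ln(C₁/C₂) / (t₂ − t₁) = ln(10.9/1.87) / (121 − 44.6)
  = 1.763 / 76.40 = 0.02308 h⁻¹
t½ = ln2 / k = 0.693147 / 0.02308 = 30.03 h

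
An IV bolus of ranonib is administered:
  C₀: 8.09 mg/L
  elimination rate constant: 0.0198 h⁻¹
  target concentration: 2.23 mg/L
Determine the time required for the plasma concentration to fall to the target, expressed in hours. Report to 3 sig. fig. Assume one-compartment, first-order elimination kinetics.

t = ln(C₀ / C) / k = ln(8.090 / 2.23) / 0.01980
  = ln(3.628) / 0.01980 = 1.289 / 0.01980 = 65.10 h

65.1 h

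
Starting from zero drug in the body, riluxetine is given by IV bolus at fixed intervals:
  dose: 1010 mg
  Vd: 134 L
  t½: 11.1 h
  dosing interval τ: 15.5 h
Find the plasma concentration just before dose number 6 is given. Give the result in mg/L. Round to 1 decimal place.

4.6 mg/L

C₀ per dose = Dose / Vd = 1010 / 134 = 7.537 mg/L
k = ln2 / t½ = 0.693147 / 11.1 = 0.06245 h⁻¹
Fraction remaining after one interval: r = e^(−kτ) = e^(−0.06245 × 15.5) = 0.3799
Before dose 6, 5 doses have been given (aged 1τ, 2τ, 3τ, 4τ, 5τ).
C_trough = C₀ × (r + r² + … + r^5) = C₀ × r(1−r^5)/(1−r)
        = 7.537 × 0.3799 × (1 − 0.007913) / (1 − 0.3799) = 4.581 mg/L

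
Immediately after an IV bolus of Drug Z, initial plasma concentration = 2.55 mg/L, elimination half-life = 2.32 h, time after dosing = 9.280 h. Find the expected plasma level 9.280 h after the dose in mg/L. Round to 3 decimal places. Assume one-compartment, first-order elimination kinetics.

0.159 mg/L

k = ln2 / t½ = 0.693147 / 2.32 = 0.2988 h⁻¹
t / t½ = 9.280 / 2.32 = 4 half-lives
C = C₀ × (1/2)^4 = 2.550 × 0.06250 = 0.1594 mg/L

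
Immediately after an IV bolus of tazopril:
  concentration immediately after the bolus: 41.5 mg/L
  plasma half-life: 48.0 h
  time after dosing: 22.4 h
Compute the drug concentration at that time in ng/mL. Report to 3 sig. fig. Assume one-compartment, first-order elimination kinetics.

k = ln2 / t½ = 0.693147 / 48.0 = 0.01444 h⁻¹
C = C₀ · e^(−k·t) = 41.50 × e^(−0.01444 × 22.4)
  = 41.50 × 0.7236 = 30.03 mg/L
Convert: 30.03 mg/L × 1000 = 30030 ng/mL

30000 ng/mL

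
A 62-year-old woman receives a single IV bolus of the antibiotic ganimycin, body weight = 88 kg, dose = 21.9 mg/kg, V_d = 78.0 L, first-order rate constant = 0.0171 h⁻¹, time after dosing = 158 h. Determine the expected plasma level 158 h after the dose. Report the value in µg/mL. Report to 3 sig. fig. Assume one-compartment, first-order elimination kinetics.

Total dose = 21.9 × 88 = 1927 mg
C₀ = Dose / Vd = 1927 / 78.0 = 24.71 mg/L
C = C₀ · e^(−k·t) = 24.71 × e^(−0.01710 × 158)
  = 24.71 × 0.06708 = 1.658 mg/L
(1.658 mg/L = 1.658 µg/mL)

1.66 µg/mL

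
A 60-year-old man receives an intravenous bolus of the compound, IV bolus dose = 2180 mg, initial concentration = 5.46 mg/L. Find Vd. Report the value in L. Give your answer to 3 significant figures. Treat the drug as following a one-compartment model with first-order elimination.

399 L

Vd = Dose / C₀ = 2180 / 5.46 = 399.3 L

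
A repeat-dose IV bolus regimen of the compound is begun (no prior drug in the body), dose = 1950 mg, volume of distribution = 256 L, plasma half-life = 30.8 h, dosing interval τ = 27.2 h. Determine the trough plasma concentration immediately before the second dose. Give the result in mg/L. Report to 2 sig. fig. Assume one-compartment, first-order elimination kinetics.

4.1 mg/L

C₀ per dose = Dose / Vd = 1950 / 256 = 7.617 mg/L
k = ln2 / t½ = 0.693147 / 30.8 = 0.02250 h⁻¹
Fraction remaining after one interval: r = e^(−kτ) = e^(−0.02250 × 27.2) = 0.5423
Before dose 2, 1 dose has been given (aged 1τ).
C_trough = C₀ × r = 7.617 × 0.5423 = 4.131 mg/L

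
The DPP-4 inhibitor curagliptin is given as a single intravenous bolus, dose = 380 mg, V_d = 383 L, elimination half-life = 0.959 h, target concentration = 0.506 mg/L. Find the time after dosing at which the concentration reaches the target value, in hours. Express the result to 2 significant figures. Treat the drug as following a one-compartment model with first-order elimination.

C₀ = Dose / Vd = 380.0 / 383 = 0.9922 mg/L
k = ln2 / t½ = 0.693147 / 0.959 = 0.7228 h⁻¹
t = ln(C₀ / C) / k = ln(0.9922 / 0.506) / 0.7228
  = ln(1.961) / 0.7228 = 0.6735 / 0.7228 = 0.9318 h

0.93 h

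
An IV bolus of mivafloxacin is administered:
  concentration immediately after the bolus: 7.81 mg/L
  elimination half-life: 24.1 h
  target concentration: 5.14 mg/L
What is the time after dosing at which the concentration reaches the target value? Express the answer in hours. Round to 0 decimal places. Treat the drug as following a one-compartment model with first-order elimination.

k = ln2 / t½ = 0.693147 / 24.1 = 0.02876 h⁻¹
t = ln(C₀ / C) / k = ln(7.810 / 5.14) / 0.02876
  = ln(1.519) / 0.02876 = 0.4181 / 0.02876 = 14.54 h

15 h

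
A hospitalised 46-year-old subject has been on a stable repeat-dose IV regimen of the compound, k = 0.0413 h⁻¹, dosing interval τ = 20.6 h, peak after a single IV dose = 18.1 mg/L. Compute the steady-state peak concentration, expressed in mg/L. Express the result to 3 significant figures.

31.6 mg/L

e^(−kτ) = e^(−0.04130 × 20.6) = 0.4271
Accumulation ratio R = 1 / (1 − e^(−kτ)) = 1 / (1 − 0.4271) = 1.746
Steady-state peak = C₀ × R = 18.1 × 1.746 = 31.60 mg/L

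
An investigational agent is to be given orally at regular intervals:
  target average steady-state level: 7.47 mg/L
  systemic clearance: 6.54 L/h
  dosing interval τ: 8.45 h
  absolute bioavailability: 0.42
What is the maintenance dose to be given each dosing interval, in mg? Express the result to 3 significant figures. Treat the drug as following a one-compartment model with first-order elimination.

At steady state, F × (Dose/τ) = Css × CL.
Dose = Css × CL × τ / F = 7.47 × 6.540 × 8.45 / 0.42 = 982.9 mg

983 mg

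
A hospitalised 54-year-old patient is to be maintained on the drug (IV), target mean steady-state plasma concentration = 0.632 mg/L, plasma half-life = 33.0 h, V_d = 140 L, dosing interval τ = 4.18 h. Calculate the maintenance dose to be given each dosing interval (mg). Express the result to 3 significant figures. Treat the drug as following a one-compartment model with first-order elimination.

7.77 mg

k = ln2 / t½ = 0.693147 / 33.0 = 0.02100 h⁻¹
CL = k × Vd = 0.02100 × 140 = 2.940 L/h
At steady state, Dose/τ = Css × CL.
Dose = Css × CL × τ = 0.632 × 2.940 × 4.18 = 7.767 mg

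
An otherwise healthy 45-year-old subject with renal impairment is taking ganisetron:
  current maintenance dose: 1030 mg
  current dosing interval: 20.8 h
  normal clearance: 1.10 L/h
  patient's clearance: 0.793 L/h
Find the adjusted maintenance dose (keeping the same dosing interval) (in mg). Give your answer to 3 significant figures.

To keep the same average steady-state level, dosing rate must scale with clearance.
CL ratio = 0.793 / 1.10 = 0.7209
New dose (same interval) = 1030 × 0.7209 = 742.5 mg

743 mg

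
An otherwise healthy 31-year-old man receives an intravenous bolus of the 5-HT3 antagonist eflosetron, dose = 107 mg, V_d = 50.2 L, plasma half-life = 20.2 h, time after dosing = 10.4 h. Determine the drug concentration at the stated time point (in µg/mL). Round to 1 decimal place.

C₀ = Dose / Vd = 107.0 / 50.2 = 2.131 mg/L
k = ln2 / t½ = 0.693147 / 20.2 = 0.03431 h⁻¹
C = C₀ · e^(−k·t) = 2.131 × e^(−0.03431 × 10.4)
  = 2.131 × 0.6999 = 1.491 mg/L
(1.491 mg/L = 1.491 µg/mL)

1.5 µg/mL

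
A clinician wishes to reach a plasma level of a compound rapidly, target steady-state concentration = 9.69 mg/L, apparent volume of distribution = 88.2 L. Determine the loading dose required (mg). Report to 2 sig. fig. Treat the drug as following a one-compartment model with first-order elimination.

850 mg

LD = Css × Vd = 9.69 × 88.2 = 854.7 mg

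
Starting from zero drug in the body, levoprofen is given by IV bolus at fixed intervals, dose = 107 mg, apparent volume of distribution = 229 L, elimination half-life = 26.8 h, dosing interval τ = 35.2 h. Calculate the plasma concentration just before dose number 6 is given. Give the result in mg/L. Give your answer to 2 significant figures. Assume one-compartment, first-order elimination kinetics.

C₀ per dose = Dose / Vd = 107 / 229 = 0.4672 mg/L
k = ln2 / t½ = 0.693147 / 26.8 = 0.02586 h⁻¹
Fraction remaining after one interval: r = e^(−kτ) = e^(−0.02586 × 35.2) = 0.4024
Before dose 6, 5 doses have been given (aged 1τ, 2τ, 3τ, 4τ, 5τ).
C_trough = C₀ × (r + r² + … + r^5) = C₀ × r(1−r^5)/(1−r)
        = 0.4672 × 0.4024 × (1 − 0.01055) / (1 − 0.4024) = 0.3113 mg/L

0.31 mg/L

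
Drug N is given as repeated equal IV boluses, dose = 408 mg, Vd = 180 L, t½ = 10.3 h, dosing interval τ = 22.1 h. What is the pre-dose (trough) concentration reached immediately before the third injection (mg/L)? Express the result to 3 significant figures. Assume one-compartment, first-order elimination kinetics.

0.628 mg/L

C₀ per dose = Dose / Vd = 408 / 180 = 2.267 mg/L
k = ln2 / t½ = 0.693147 / 10.3 = 0.06730 h⁻¹
Fraction remaining after one interval: r = e^(−kτ) = e^(−0.06730 × 22.1) = 0.2260
Before dose 3, 2 doses have been given (aged 1τ, 2τ).
C_trough = C₀ × (r + r²) = 2.267 × (0.2260 + 0.05108) = 0.6281 mg/L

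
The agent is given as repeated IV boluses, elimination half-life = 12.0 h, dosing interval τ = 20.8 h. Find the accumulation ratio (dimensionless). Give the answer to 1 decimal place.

k = ln2 / t½ = 0.693147 / 12.0 = 0.05776 h⁻¹
e^(−kτ) = e^(−0.05776 × 20.8) = 0.3008
Accumulation ratio R = 1 / (1 − e^(−kτ)) = 1 / (1 − 0.3008) = 1.430

1.4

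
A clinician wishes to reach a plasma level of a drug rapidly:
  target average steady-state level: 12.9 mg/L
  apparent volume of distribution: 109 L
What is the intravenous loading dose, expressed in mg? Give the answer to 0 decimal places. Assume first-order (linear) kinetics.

LD = Css × Vd = 12.9 × 109 = 1406 mg

1406 mg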